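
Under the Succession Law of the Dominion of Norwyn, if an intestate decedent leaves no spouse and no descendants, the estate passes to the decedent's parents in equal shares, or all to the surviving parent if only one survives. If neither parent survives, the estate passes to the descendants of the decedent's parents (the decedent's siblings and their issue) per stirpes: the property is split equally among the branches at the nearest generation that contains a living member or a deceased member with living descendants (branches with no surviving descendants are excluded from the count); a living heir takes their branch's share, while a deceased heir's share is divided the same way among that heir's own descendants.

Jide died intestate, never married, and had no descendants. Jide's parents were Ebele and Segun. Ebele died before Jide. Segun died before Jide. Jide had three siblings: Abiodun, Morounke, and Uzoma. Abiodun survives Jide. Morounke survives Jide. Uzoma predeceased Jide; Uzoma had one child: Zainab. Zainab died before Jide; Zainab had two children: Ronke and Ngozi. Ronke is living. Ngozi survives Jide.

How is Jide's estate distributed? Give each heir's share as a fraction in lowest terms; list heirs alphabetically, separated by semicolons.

Neither parent survives and there are no descendants, so the estate passes to Jide's siblings and their issue per stirpes.
The estate is divided into 3 equal shares of 1/3 among Abiodun, Morounke, Uzoma.
Abiodun is living and takes 1/3.
Morounke is living and takes 1/3.
Uzoma predeceased; the 1/3 allotted to Uzoma's branch passes to Uzoma's issue by representation.
Zainab's line is the sole branch at this level, so the full 1/3 passes to Zainab's issue by representation.
The 1/3 is divided into 2 equal shares of 1/6 among Ronke, Ngozi.
Ronke is living and takes 1/6.
Ngozi is living and takes 1/6.

Abiodun 1/3; Morounke 1/3; Ngozi 1/6; Ronke 1/6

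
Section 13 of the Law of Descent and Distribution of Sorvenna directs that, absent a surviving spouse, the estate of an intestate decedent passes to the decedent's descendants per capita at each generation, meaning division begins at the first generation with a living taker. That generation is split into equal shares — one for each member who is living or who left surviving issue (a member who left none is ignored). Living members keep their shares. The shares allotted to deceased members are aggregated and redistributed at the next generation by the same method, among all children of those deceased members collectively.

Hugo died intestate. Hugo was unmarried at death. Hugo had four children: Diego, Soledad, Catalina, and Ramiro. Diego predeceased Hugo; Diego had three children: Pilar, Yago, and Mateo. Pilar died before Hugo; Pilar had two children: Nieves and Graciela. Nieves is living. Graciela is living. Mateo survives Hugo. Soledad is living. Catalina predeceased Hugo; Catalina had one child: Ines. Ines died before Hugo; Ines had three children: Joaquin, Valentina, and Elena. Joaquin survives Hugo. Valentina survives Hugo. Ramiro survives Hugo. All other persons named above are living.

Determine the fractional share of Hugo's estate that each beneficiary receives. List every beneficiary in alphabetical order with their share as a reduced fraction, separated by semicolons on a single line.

There is no surviving spouse, so the entire estate passes to Hugo's descendants per capita at each generation.
At generation 1 (Diego, Soledad, Catalina, Ramiro) there are 4 shares of (1)/4 = 1/4 each.
Living: Soledad and Ramiro — each takes 1/4.
Deceased: Diego and Catalina. Their combined 1/2 is pooled and carried to generation 2.
At generation 2 (Pilar, Yago, Mateo, Ines) there are 4 shares of (1/2)/4 = 1/8 each.
Living: Yago and Mateo — each takes 1/8.
Deceased: Pilar and Ines. Their combined 1/4 is pooled and carried to generation 3.
At generation 3 (Nieves, Graciela, Joaquin, Valentina, Elena) there are 5 shares of (1/4)/5 = 1/20 each.
Living: Nieves, Graciela, Joaquin, Valentina, and Elena — each takes 1/20.

Elena 1/20; Graciela 1/20; Joaquin 1/20; Mateo 1/8; Nieves 1/20; Ramiro 1/4; Soledad 1/4; Valentina 1/20; Yago 1/8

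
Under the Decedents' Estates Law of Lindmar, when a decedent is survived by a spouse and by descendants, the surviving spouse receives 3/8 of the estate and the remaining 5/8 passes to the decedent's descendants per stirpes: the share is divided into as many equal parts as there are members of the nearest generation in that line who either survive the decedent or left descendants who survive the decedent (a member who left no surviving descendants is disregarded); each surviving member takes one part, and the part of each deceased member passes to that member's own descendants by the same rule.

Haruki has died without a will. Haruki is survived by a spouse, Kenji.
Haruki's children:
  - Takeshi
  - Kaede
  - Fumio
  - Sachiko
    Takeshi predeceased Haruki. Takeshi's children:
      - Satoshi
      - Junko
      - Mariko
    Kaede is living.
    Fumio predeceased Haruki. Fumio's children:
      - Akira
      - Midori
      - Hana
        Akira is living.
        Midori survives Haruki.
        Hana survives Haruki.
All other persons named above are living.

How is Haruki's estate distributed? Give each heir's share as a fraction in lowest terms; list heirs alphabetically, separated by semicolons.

Kenji, as surviving spouse, takes 3/8.
The remaining 5/8 passes to Haruki's descendants per stirpes.
The 5/8 is divided into 4 equal shares of 5/32 among Takeshi, Kaede, Fumio, Sachiko.
Takeshi predeceased; the 5/32 allotted to Takeshi's branch passes to Takeshi's issue by representation.
The 5/32 is divided into 3 equal shares of 5/96 among Satoshi, Junko, Mariko.
Satoshi is living and takes 5/96.
Junko is living and takes 5/96.
Mariko is living and takes 5/96.
Kaede is living and takes 5/32.
Fumio predeceased; the 5/32 allotted to Fumio's branch passes to Fumio's issue by representation.
The 5/32 is divided into 3 equal shares of 5/96 among Akira, Midori, Hana.
Akira is living and takes 5/96.
Midori is living and takes 5/96.
Hana is living and takes 5/96.
Sachiko is living and takes 5/32.

Akira 5/96; Hana 5/96; Junko 5/96; Kaede 5/32; Kenji 3/8; Mariko 5/96; Midori 5/96; Sachiko 5/32; Satoshi 5/96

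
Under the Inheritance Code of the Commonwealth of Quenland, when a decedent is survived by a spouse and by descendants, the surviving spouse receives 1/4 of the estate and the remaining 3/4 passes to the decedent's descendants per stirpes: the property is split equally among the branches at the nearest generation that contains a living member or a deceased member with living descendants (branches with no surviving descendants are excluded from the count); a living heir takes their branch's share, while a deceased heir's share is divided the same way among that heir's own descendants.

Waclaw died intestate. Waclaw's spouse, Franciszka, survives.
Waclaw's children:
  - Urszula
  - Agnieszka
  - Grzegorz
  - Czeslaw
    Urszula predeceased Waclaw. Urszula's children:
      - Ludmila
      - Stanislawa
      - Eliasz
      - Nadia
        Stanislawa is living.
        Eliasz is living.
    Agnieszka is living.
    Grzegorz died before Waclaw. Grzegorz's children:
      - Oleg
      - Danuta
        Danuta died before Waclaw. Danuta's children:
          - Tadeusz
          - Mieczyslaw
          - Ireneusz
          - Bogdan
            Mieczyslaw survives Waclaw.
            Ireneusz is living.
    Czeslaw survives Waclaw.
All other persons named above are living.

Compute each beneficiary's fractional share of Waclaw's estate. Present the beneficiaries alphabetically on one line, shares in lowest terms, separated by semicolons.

Franciszka, as surviving spouse, takes 1/4.
The remaining 3/4 passes to Waclaw's descendants per stirpes.
The 3/4 is divided into 4 equal shares of 3/16 among Urszula, Agnieszka, Grzegorz, Czeslaw.
Urszula predeceased; the 3/16 allotted to Urszula's branch passes to Urszula's issue by representation.
The 3/16 is divided into 4 equal shares of 3/64 among Ludmila, Stanislawa, Eliasz, Nadia.
Ludmila is living and takes 3/64.
Stanislawa is living and takes 3/64.
Eliasz is living and takes 3/64.
Nadia is living and takes 3/64.
Agnieszka is living and takes 3/16.
Grzegorz predeceased; the 3/16 allotted to Grzegorz's branch passes to Grzegorz's issue by representation.
The 3/16 is divided into 2 equal shares of 3/32 among Oleg, Danuta.
Oleg is living and takes 3/32.
Danuta predeceased; the 3/32 allotted to Danuta's branch passes to Danuta's issue by representation.
The 3/32 is divided into 4 equal shares of 3/128 among Tadeusz, Mieczyslaw, Ireneusz, Bogdan.
Tadeusz is living and takes 3/128.
Mieczyslaw is living and takes 3/128.
Ireneusz is living and takes 3/128.
Bogdan is living and takes 3/128.
Czeslaw is living and takes 3/16.

Agnieszka 3/16; Bogdan 3/128; Czeslaw 3/16; Eliasz 3/64; Franciszka 1/4; Ireneusz 3/128; Ludmila 3/64; Mieczyslaw 3/128; Nadia 3/64; Oleg 3/32; Stanislawa 3/64; Tadeusz 3/128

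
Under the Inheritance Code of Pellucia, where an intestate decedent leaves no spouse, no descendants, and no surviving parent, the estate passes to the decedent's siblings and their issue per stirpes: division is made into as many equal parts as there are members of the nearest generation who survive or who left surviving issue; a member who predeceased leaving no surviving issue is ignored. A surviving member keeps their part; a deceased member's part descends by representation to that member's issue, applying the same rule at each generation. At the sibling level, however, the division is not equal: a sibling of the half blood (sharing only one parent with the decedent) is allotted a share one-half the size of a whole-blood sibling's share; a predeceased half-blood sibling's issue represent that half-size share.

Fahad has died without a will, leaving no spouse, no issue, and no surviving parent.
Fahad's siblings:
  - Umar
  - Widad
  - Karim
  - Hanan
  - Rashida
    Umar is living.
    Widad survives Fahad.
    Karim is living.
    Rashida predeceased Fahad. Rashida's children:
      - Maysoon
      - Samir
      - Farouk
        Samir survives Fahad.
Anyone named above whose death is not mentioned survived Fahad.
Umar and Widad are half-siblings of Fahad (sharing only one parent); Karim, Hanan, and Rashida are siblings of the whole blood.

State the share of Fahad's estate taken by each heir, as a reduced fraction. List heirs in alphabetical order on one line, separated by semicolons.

No spouse, descendants, or parent survives, so the estate passes to Fahad's siblings per stirpes.
Half-blood siblings count for one-half the weight of whole-blood siblings at the initial division.
Dividing 1 in proportion to weights (total weight 4): Umar (weight 1/2) → 1/8; Widad (weight 1/2) → 1/8; Karim (weight 1) → 1/4; Hanan (weight 1) → 1/4; Rashida (weight 1) → 1/4.
Umar is living and takes 1/8.
Widad is living and takes 1/8.
Karim is living and takes 1/4.
Hanan is living and takes 1/4.
Rashida predeceased; the 1/4 allotted to Rashida's branch passes to Rashida's issue by representation.
The 1/4 is divided into 3 equal shares of 1/12 among Maysoon, Samir, Farouk.
Maysoon is living and takes 1/12.
Samir is living and takes 1/12.
Farouk is living and takes 1/12.

Farouk 1/12; Hanan 1/4; Karim 1/4; Maysoon 1/12; Samir 1/12; Umar 1/8; Widad 1/8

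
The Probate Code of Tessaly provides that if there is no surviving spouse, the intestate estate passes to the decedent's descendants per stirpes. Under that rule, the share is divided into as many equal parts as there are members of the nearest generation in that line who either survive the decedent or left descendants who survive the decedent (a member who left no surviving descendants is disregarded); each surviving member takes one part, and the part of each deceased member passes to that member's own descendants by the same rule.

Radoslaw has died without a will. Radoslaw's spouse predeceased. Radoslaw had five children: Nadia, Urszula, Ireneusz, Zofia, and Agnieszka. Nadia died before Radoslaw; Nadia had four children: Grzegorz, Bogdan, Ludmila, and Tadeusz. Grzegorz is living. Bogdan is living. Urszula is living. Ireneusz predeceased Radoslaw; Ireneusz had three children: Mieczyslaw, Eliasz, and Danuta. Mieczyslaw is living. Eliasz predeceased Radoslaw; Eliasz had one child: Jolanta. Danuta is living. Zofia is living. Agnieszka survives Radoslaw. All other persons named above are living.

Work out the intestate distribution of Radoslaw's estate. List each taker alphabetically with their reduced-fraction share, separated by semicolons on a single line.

There is no surviving spouse, so the entire estate passes to Radoslaw's descendants per stirpes.
The estate is divided into 5 equal shares of 1/5 among Nadia, Urszula, Ireneusz, Zofia, Agnieszka.
Nadia predeceased; the 1/5 allotted to Nadia's branch passes to Nadia's issue by representation.
The 1/5 is divided into 4 equal shares of 1/20 among Grzegorz, Bogdan, Ludmila, Tadeusz.
Grzegorz is living and takes 1/20.
Bogdan is living and takes 1/20.
Ludmila is living and takes 1/20.
Tadeusz is living and takes 1/20.
Urszula is living and takes 1/5.
Ireneusz predeceased; the 1/5 allotted to Ireneusz's branch passes to Ireneusz's issue by representation.
The 1/5 is divided into 3 equal shares of 1/15 among Mieczyslaw, Eliasz, Danuta.
Mieczyslaw is living and takes 1/15.
Eliasz predeceased; the 1/15 allotted to Eliasz's branch passes to Eliasz's issue by representation.
Jolanta is the sole taker at this level and receives the full 1/15.
Danuta is living and takes 1/15.
Zofia is living and takes 1/5.
Agnieszka is living and takes 1/5.

Agnieszka 1/5; Bogdan 1/20; Danuta 1/15; Grzegorz 1/20; Jolanta 1/15; Ludmila 1/20; Mieczyslaw 1/15; Tadeusz 1/20; Urszula 1/5; Zofia 1/5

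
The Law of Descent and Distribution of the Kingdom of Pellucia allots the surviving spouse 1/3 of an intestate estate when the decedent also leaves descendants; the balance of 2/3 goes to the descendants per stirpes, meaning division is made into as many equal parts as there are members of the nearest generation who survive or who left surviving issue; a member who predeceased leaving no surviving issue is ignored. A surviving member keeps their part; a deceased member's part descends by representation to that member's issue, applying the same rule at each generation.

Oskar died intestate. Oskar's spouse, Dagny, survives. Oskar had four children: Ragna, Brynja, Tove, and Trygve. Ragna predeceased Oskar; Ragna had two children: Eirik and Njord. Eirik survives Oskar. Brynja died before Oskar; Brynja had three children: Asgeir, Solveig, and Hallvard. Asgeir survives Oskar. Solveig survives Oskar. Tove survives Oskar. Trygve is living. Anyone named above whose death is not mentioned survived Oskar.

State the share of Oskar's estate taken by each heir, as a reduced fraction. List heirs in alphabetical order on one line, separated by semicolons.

Asgeir 1/18; Dagny 1/3; Eirik 1/12; Hallvard 1/18; Njord 1/12; Solveig 1/18; Tove 1/6; Trygve 1/6

Dagny, as surviving spouse, takes 1/3.
The remaining 2/3 passes to Oskar's descendants per stirpes.
The 2/3 is divided into 4 equal shares of 1/6 among Ragna, Brynja, Tove, Trygve.
Ragna predeceased; the 1/6 allotted to Ragna's branch passes to Ragna's issue by representation.
The 1/6 is divided into 2 equal shares of 1/12 among Eirik, Njord.
Eirik is living and takes 1/12.
Njord is living and takes 1/12.
Brynja predeceased; the 1/6 allotted to Brynja's branch passes to Brynja's issue by representation.
The 1/6 is divided into 3 equal shares of 1/18 among Asgeir, Solveig, Hallvard.
Asgeir is living and takes 1/18.
Solveig is living and takes 1/18.
Hallvard is living and takes 1/18.
Tove is living and takes 1/6.
Trygve is living and takes 1/6.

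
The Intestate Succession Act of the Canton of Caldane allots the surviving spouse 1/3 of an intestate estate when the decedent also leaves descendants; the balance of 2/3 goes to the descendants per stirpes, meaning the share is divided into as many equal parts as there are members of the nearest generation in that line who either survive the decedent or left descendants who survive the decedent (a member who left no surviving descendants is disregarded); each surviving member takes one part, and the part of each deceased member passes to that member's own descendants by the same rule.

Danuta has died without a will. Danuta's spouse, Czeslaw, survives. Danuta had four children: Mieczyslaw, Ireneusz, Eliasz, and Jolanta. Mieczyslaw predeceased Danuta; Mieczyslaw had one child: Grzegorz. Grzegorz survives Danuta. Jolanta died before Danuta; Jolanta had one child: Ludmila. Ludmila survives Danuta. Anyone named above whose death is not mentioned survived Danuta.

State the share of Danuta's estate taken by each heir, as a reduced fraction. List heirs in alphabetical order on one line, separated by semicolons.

Czeslaw, as surviving spouse, takes 1/3.
The remaining 2/3 passes to Danuta's descendants per stirpes.
The 2/3 is divided into 4 equal shares of 1/6 among Mieczyslaw, Ireneusz, Eliasz, Jolanta.
Mieczyslaw predeceased; the 1/6 allotted to Mieczyslaw's branch passes to Mieczyslaw's issue by representation.
Grzegorz is the sole taker at this level and receives the full 1/6.
Ireneusz is living and takes 1/6.
Eliasz is living and takes 1/6.
Jolanta predeceased; the 1/6 allotted to Jolanta's branch passes to Jolanta's issue by representation.
Ludmila is the sole taker at this level and receives the full 1/6.

Czeslaw 1/3; Eliasz 1/6; Grzegorz 1/6; Ireneusz 1/6; Ludmila 1/6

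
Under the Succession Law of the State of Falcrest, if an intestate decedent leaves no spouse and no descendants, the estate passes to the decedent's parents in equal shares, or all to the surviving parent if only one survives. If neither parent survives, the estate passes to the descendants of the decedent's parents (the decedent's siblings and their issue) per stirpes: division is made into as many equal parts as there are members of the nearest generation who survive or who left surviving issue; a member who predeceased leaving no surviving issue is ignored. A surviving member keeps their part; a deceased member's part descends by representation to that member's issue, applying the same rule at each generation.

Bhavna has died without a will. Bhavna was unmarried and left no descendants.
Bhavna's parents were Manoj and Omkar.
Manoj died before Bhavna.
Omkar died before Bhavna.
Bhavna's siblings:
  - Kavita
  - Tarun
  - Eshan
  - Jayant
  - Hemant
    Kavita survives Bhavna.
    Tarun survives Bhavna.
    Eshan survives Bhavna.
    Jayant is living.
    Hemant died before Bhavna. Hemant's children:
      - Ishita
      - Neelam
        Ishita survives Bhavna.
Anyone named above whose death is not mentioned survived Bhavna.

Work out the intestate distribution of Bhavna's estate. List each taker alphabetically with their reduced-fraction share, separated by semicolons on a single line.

Eshan 1/5; Ishita 1/10; Jayant 1/5; Kavita 1/5; Neelam 1/10; Tarun 1/5

Neither parent survives and there are no descendants, so the estate passes to Bhavna's siblings and their issue per stirpes.
The estate is divided into 5 equal shares of 1/5 among Kavita, Tarun, Eshan, Jayant, Hemant.
Kavita is living and takes 1/5.
Tarun is living and takes 1/5.
Eshan is living and takes 1/5.
Jayant is living and takes 1/5.
Hemant predeceased; the 1/5 allotted to Hemant's branch passes to Hemant's issue by representation.
The 1/5 is divided into 2 equal shares of 1/10 among Ishita, Neelam.
Ishita is living and takes 1/10.
Neelam is living and takes 1/10.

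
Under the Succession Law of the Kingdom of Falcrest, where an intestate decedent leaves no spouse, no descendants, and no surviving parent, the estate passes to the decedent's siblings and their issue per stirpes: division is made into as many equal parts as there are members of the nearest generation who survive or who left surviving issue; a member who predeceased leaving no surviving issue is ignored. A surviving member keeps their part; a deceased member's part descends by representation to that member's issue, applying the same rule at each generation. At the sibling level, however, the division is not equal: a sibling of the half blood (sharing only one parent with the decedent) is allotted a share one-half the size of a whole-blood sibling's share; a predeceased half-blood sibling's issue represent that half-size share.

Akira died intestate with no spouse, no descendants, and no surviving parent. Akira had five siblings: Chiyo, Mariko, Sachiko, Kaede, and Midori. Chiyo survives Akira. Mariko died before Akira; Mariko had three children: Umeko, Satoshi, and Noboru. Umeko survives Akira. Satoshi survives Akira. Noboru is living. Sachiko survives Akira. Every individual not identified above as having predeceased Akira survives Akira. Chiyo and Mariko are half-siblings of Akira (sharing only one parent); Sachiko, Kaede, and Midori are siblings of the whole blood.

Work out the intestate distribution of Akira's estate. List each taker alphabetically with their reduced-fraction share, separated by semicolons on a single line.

Chiyo 1/8; Kaede 1/4; Midori 1/4; Noboru 1/24; Sachiko 1/4; Satoshi 1/24; Umeko 1/24

No spouse, descendants, or parent survives, so the estate passes to Akira's siblings per stirpes.
Half-blood siblings count for one-half the weight of whole-blood siblings at the initial division.
Dividing 1 in proportion to weights (total weight 4): Chiyo (weight 1/2) → 1/8; Mariko (weight 1/2) → 1/8; Sachiko (weight 1) → 1/4; Kaede (weight 1) → 1/4; Midori (weight 1) → 1/4.
Chiyo is living and takes 1/8.
Mariko predeceased; the 1/8 allotted to Mariko's branch passes to Mariko's issue by representation.
The 1/8 is divided into 3 equal shares of 1/24 among Umeko, Satoshi, Noboru.
Umeko is living and takes 1/24.
Satoshi is living and takes 1/24.
Noboru is living and takes 1/24.
Sachiko is living and takes 1/4.
Kaede is living and takes 1/4.
Midori is living and takes 1/4.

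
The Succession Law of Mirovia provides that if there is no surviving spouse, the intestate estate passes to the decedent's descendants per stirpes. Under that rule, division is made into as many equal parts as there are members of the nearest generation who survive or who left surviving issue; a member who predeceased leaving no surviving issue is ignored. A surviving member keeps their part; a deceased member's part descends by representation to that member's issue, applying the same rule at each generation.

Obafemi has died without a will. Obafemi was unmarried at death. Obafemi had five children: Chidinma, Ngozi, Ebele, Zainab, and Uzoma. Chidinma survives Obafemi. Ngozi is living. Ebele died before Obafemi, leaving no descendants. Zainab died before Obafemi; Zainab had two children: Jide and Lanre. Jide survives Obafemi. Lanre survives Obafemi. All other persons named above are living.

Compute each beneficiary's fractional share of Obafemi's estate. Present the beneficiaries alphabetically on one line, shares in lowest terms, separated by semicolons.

There is no surviving spouse, so the entire estate passes to Obafemi's descendants per stirpes.
Ebele left no surviving issue, so that branch lapses and is disregarded.
The estate is divided into 4 equal shares of 1/4 among Chidinma, Ngozi, Zainab, Uzoma.
Chidinma is living and takes 1/4.
Ngozi is living and takes 1/4.
Zainab predeceased; the 1/4 allotted to Zainab's branch passes to Zainab's issue by representation.
The 1/4 is divided into 2 equal shares of 1/8 among Jide, Lanre.
Jide is living and takes 1/8.
Lanre is living and takes 1/8.
Uzoma is living and takes 1/4.

Chidinma 1/4; Jide 1/8; Lanre 1/8; Ngozi 1/4; Uzoma 1/4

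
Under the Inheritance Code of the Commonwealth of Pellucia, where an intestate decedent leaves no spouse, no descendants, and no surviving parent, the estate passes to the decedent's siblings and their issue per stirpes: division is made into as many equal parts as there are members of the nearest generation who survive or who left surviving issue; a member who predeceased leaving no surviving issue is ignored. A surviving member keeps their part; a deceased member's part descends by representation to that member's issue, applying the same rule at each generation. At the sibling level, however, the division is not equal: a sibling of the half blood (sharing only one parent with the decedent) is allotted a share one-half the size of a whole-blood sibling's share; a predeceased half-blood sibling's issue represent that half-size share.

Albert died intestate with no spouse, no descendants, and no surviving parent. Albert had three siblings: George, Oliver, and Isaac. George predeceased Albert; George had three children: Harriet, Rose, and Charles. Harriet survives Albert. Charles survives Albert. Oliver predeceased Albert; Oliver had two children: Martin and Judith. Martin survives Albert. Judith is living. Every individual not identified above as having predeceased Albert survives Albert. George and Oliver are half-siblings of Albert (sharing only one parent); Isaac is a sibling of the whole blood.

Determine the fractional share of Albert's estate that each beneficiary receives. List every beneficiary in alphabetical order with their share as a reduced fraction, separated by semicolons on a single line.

Charles 1/12; Harriet 1/12; Isaac 1/2; Judith 1/8; Martin 1/8; Rose 1/12

No spouse, descendants, or parent survives, so the estate passes to Albert's siblings per stirpes.
Half-blood siblings count for one-half the weight of whole-blood siblings at the initial division.
Dividing 1 in proportion to weights (total weight 2): George (weight 1/2) → 1/4; Oliver (weight 1/2) → 1/4; Isaac (weight 1) → 1/2.
George predeceased; the 1/4 allotted to George's branch passes to George's issue by representation.
The 1/4 is divided into 3 equal shares of 1/12 among Harriet, Rose, Charles.
Harriet is living and takes 1/12.
Rose is living and takes 1/12.
Charles is living and takes 1/12.
Oliver predeceased; the 1/4 allotted to Oliver's branch passes to Oliver's issue by representation.
The 1/4 is divided into 2 equal shares of 1/8 among Martin, Judith.
Martin is living and takes 1/8.
Judith is living and takes 1/8.
Isaac is living and takes 1/2.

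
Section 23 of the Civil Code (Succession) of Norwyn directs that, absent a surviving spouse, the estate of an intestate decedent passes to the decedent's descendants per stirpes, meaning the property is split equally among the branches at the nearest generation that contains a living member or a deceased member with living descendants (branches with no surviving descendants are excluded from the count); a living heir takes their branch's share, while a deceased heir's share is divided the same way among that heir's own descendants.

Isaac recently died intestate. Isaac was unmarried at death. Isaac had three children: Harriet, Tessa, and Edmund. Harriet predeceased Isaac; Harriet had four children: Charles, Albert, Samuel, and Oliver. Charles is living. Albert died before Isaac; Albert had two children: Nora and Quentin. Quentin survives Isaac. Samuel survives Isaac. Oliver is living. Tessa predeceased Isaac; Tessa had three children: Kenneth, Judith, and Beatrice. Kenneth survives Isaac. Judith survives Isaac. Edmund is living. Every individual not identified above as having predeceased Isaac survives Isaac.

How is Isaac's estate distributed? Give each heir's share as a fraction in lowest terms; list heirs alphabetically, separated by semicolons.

Beatrice 1/9; Charles 1/12; Edmund 1/3; Judith 1/9; Kenneth 1/9; Nora 1/24; Oliver 1/12; Quentin 1/24; Samuel 1/12

There is no surviving spouse, so the entire estate passes to Isaac's descendants per stirpes.
The estate is divided into 3 equal shares of 1/3 among Harriet, Tessa, Edmund.
Harriet predeceased; the 1/3 allotted to Harriet's branch passes to Harriet's issue by representation.
The 1/3 is divided into 4 equal shares of 1/12 among Charles, Albert, Samuel, Oliver.
Charles is living and takes 1/12.
Albert predeceased; the 1/12 allotted to Albert's branch passes to Albert's issue by representation.
The 1/12 is divided into 2 equal shares of 1/24 among Nora, Quentin.
Nora is living and takes 1/24.
Quentin is living and takes 1/24.
Samuel is living and takes 1/12.
Oliver is living and takes 1/12.
Tessa predeceased; the 1/3 allotted to Tessa's branch passes to Tessa's issue by representation.
The 1/3 is divided into 3 equal shares of 1/9 among Kenneth, Judith, Beatrice.
Kenneth is living and takes 1/9.
Judith is living and takes 1/9.
Beatrice is living and takes 1/9.
Edmund is living and takes 1/3.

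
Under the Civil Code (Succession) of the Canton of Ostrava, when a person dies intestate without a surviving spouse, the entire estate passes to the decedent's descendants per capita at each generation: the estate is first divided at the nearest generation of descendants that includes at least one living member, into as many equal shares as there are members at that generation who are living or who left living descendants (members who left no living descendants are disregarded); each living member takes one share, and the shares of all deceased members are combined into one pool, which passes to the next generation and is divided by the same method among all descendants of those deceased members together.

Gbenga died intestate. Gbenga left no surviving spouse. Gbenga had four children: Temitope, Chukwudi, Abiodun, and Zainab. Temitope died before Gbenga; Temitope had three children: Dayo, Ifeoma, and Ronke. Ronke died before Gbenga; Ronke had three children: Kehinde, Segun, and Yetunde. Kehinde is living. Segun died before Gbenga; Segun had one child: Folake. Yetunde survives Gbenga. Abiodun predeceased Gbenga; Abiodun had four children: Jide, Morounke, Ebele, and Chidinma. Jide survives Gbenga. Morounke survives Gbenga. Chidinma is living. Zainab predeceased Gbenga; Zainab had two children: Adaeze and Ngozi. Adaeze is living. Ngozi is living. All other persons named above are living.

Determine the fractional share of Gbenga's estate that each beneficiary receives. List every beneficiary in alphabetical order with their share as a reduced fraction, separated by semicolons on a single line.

Adaeze 1/12; Chidinma 1/12; Chukwudi 1/4; Dayo 1/12; Ebele 1/12; Folake 1/36; Ifeoma 1/12; Jide 1/12; Kehinde 1/36; Morounke 1/12; Ngozi 1/12; Yetunde 1/36

There is no surviving spouse, so the entire estate passes to Gbenga's descendants per capita at each generation.
At generation 1 (Temitope, Chukwudi, Abiodun, Zainab) there are 4 shares of (1)/4 = 1/4 each.
Living: Chukwudi — each takes 1/4.
Deceased: Temitope, Abiodun, and Zainab. Their combined 3/4 is pooled and carried to generation 2.
At generation 2 (Dayo, Ifeoma, Ronke, Jide, Morounke, Ebele, Chidinma, Adaeze, Ngozi) there are 9 shares of (3/4)/9 = 1/12 each.
Living: Dayo, Ifeoma, Jide, Morounke, Ebele, Chidinma, Adaeze, and Ngozi — each takes 1/12.
Deceased: Ronke. That 1/12 share is carried to generation 3.
At generation 3 (Kehinde, Segun, Yetunde) there are 3 shares of (1/12)/3 = 1/36 each.
Living: Kehinde and Yetunde — each takes 1/36.
Deceased: Segun. That 1/36 share is carried to generation 4.
At generation 4 (Folake) there are 1 shares of (1/36)/1 = 1/36 each.
Living: Folake — each takes 1/36.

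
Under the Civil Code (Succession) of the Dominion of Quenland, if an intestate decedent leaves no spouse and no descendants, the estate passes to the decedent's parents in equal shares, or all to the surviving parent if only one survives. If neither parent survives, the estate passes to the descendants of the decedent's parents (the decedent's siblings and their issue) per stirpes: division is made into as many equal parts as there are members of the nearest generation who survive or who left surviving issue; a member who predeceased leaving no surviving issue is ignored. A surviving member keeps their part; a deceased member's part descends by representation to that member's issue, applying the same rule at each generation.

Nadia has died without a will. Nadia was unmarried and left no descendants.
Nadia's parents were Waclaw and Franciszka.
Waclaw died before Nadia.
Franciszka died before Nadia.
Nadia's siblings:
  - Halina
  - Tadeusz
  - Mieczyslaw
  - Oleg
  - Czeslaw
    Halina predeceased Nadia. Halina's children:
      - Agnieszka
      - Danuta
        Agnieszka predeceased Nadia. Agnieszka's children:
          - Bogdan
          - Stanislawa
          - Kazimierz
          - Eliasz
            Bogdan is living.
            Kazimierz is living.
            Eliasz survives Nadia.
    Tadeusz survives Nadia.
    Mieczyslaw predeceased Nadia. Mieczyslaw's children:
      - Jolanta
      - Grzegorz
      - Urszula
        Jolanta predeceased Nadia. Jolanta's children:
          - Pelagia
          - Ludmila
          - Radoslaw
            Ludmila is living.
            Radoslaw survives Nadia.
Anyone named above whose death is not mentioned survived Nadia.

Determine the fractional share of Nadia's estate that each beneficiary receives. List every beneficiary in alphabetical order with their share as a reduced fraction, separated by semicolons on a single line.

Bogdan 1/40; Czeslaw 1/5; Danuta 1/10; Eliasz 1/40; Grzegorz 1/15; Kazimierz 1/40; Ludmila 1/45; Oleg 1/5; Pelagia 1/45; Radoslaw 1/45; Stanislawa 1/40; Tadeusz 1/5; Urszula 1/15

Neither parent survives and there are no descendants, so the estate passes to Nadia's siblings and their issue per stirpes.
The estate is divided into 5 equal shares of 1/5 among Halina, Tadeusz, Mieczyslaw, Oleg, Czeslaw.
Halina predeceased; the 1/5 allotted to Halina's branch passes to Halina's issue by representation.
The 1/5 is divided into 2 equal shares of 1/10 among Agnieszka, Danuta.
Agnieszka predeceased; the 1/10 allotted to Agnieszka's branch passes to Agnieszka's issue by representation.
The 1/10 is divided into 4 equal shares of 1/40 among Bogdan, Stanislawa, Kazimierz, Eliasz.
Bogdan is living and takes 1/40.
Stanislawa is living and takes 1/40.
Kazimierz is living and takes 1/40.
Eliasz is living and takes 1/40.
Danuta is living and takes 1/10.
Tadeusz is living and takes 1/5.
Mieczyslaw predeceased; the 1/5 allotted to Mieczyslaw's branch passes to Mieczyslaw's issue by representation.
The 1/5 is divided into 3 equal shares of 1/15 among Jolanta, Grzegorz, Urszula.
Jolanta predeceased; the 1/15 allotted to Jolanta's branch passes to Jolanta's issue by representation.
The 1/15 is divided into 3 equal shares of 1/45 among Pelagia, Ludmila, Radoslaw.
Pelagia is living and takes 1/45.
Ludmila is living and takes 1/45.
Radoslaw is living and takes 1/45.
Grzegorz is living and takes 1/15.
Urszula is living and takes 1/15.
Oleg is living and takes 1/5.
Czeslaw is living and takes 1/5.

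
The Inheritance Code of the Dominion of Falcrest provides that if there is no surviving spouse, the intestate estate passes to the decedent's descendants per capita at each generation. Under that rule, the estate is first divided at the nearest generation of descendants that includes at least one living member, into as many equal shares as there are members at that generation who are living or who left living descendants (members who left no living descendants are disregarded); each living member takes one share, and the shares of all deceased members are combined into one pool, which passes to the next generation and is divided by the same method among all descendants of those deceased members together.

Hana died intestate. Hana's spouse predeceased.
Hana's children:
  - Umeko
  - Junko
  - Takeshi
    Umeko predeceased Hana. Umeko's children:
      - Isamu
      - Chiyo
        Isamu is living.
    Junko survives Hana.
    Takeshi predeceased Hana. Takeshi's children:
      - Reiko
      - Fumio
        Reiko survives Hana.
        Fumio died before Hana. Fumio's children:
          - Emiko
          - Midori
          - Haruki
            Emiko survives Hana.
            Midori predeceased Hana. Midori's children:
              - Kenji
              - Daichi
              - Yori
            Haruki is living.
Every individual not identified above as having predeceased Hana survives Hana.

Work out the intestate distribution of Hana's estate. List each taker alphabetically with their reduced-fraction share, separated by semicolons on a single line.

Chiyo 1/6; Daichi 1/54; Emiko 1/18; Haruki 1/18; Isamu 1/6; Junko 1/3; Kenji 1/54; Reiko 1/6; Yori 1/54

There is no surviving spouse, so the entire estate passes to Hana's descendants per capita at each generation.
At generation 1 (Umeko, Junko, Takeshi) there are 3 shares of (1)/3 = 1/3 each.
Living: Junko — each takes 1/3.
Deceased: Umeko and Takeshi. Their combined 2/3 is pooled and carried to generation 2.
At generation 2 (Isamu, Chiyo, Reiko, Fumio) there are 4 shares of (2/3)/4 = 1/6 each.
Living: Isamu, Chiyo, and Reiko — each takes 1/6.
Deceased: Fumio. That 1/6 share is carried to generation 3.
At generation 3 (Emiko, Midori, Haruki) there are 3 shares of (1/6)/3 = 1/18 each.
Living: Emiko and Haruki — each takes 1/18.
Deceased: Midori. That 1/18 share is carried to generation 4.
At generation 4 (Kenji, Daichi, Yori) there are 3 shares of (1/18)/3 = 1/54 each.
Living: Kenji, Daichi, and Yori — each takes 1/54.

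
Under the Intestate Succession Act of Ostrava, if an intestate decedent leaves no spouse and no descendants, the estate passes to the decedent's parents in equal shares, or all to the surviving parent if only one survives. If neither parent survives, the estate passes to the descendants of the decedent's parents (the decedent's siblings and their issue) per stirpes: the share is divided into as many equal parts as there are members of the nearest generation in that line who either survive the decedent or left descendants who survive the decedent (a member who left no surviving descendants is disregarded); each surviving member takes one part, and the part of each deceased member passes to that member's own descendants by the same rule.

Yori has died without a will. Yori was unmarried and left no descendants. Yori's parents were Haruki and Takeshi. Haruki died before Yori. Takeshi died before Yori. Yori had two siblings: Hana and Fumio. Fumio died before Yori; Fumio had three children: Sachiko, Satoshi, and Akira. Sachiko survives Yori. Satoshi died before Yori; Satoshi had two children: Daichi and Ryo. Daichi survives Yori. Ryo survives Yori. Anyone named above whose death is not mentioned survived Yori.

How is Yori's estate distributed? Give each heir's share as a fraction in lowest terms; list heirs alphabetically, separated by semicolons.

Akira 1/6; Daichi 1/12; Hana 1/2; Ryo 1/12; Sachiko 1/6

Neither parent survives and there are no descendants, so the estate passes to Yori's siblings and their issue per stirpes.
The estate is divided into 2 equal shares of 1/2 among Hana, Fumio.
Hana is living and takes 1/2.
Fumio predeceased; the 1/2 allotted to Fumio's branch passes to Fumio's issue by representation.
The 1/2 is divided into 3 equal shares of 1/6 among Sachiko, Satoshi, Akira.
Sachiko is living and takes 1/6.
Satoshi predeceased; the 1/6 allotted to Satoshi's branch passes to Satoshi's issue by representation.
The 1/6 is divided into 2 equal shares of 1/12 among Daichi, Ryo.
Daichi is living and takes 1/12.
Ryo is living and takes 1/12.
Akira is living and takes 1/6.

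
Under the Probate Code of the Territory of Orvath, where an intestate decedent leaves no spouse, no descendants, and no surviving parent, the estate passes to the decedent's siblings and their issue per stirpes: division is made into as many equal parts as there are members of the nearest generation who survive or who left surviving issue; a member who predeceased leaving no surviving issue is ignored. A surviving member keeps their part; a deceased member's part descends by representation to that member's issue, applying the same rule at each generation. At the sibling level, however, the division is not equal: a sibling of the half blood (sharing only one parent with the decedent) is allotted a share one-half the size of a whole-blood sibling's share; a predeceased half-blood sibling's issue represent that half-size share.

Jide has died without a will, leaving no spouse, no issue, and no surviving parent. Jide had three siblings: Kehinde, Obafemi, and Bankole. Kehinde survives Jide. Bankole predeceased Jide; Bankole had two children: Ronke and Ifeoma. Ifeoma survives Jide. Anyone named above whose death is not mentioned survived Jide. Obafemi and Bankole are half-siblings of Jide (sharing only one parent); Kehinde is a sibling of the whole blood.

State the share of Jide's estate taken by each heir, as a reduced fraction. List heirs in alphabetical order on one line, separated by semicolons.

No spouse, descendants, or parent survives, so the estate passes to Jide's siblings per stirpes.
Half-blood siblings count for one-half the weight of whole-blood siblings at the initial division.
Dividing 1 in proportion to weights (total weight 2): Kehinde (weight 1) → 1/2; Obafemi (weight 1/2) → 1/4; Bankole (weight 1/2) → 1/4.
Kehinde is living and takes 1/2.
Obafemi is living and takes 1/4.
Bankole predeceased; the 1/4 allotted to Bankole's branch passes to Bankole's issue by representation.
The 1/4 is divided into 2 equal shares of 1/8 among Ronke, Ifeoma.
Ronke is living and takes 1/8.
Ifeoma is living and takes 1/8.

Ifeoma 1/8; Kehinde 1/2; Obafemi 1/4; Ronke 1/8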